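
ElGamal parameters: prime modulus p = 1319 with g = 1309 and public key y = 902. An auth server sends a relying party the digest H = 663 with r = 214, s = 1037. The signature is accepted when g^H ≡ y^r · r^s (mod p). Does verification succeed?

passes

Left side g^H mod p:
1309^2 = 1713481 ≡ 100
1309^4 ≡ 100^2 = 10000 ≡ 767
1309^8 ≡ 767^2 = 588289 ≡ 15
1309^16 ≡ 15^2 = 225
1309^32 ≡ 225^2 = 50625 ≡ 503
1309^64 ≡ 503^2 = 253009 ≡ 1080
1309^128 ≡ 1080^2 = 1166400 ≡ 404
1309^256 ≡ 404^2 = 163216 ≡ 979
1309^512 ≡ 979^2 = 958441 ≡ 847
663 = 512 + 128 + 16 + 4 + 2 + 1, so 1309^663 ≡ 847·404·225·767·100·1309 ≡ 552 (mod 1319)
Right side y^r · r^s mod p:
902^2 = 813604 ≡ 1100
902^4 ≡ 1100^2 = 1210000 ≡ 477
902^8 ≡ 477^2 = 227529 ≡ 661
902^16 ≡ 661^2 = 436921 ≡ 332
902^32 ≡ 332^2 = 110224 ≡ 747
902^64 ≡ 747^2 = 558009 ≡ 72
902^128 ≡ 72^2 = 5184 ≡ 1227
214 = 128 + 64 + 16 + 4 + 2, so 902^214 ≡ 1227·72·332·477·1100 ≡ 608 (mod 1319)
214^2 = 45796 ≡ 950
214^4 ≡ 950^2 = 902500 ≡ 304
214^8 ≡ 304^2 = 92416 ≡ 86
214^16 ≡ 86^2 = 7396 ≡ 801
214^32 ≡ 801^2 = 641601 ≡ 567
214^64 ≡ 567^2 = 321489 ≡ 972
214^128 ≡ 972^2 = 944784 ≡ 380
214^256 ≡ 380^2 = 144400 ≡ 629
214^512 ≡ 629^2 = 395641 ≡ 1260
214^1024 ≡ 1260^2 = 1587600 ≡ 843
1037 = 1024 + 8 + 4 + 1, so 214^1037 ≡ 843·86·304·214 ≡ 1129 (mod 1319)
608·1129 = 686432 ≡ 552 (mod 1319)
552 ≡ 552 (mod 1319), so the signature is genuine.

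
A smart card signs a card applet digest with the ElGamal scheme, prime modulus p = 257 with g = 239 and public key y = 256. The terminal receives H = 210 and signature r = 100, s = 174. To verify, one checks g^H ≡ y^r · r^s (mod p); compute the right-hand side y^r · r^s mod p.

81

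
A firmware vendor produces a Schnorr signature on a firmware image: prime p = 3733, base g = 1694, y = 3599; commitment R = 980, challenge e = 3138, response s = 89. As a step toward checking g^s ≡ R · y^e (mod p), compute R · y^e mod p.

2879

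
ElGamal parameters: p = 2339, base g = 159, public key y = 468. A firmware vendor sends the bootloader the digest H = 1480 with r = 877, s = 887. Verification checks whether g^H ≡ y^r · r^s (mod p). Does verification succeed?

Left side g^H mod p:
159^2 = 25281 ≡ 1891
159^4 ≡ 1891^2 = 3575881 ≡ 1889
159^8 ≡ 1889^2 = 3568321 ≡ 1346
159^16 ≡ 1346^2 = 1811716 ≡ 1330
159^32 ≡ 1330^2 = 1768900 ≡ 616
159^64 ≡ 616^2 = 379456 ≡ 538
159^128 ≡ 538^2 = 289444 ≡ 1747
159^256 ≡ 1747^2 = 3052009 ≡ 1953
159^512 ≡ 1953^2 = 3814209 ≡ 1639
159^1024 ≡ 1639^2 = 2686321 ≡ 1149
1480 = 1024 + 256 + 128 + 64 + 8, so 159^1480 ≡ 1149·1953·1747·538·1346 ≡ 408 (mod 2339)
Right side y^r · r^s mod p:
468^2 = 219024 ≡ 1497
468^4 ≡ 1497^2 = 2241009 ≡ 247
468^8 ≡ 247^2 = 61009 ≡ 195
468^16 ≡ 195^2 = 38025 ≡ 601
468^32 ≡ 601^2 = 361201 ≡ 995
468^64 ≡ 995^2 = 990025 ≡ 628
468^128 ≡ 628^2 = 394384 ≡ 1432
468^256 ≡ 1432^2 = 2050624 ≡ 1660
468^512 ≡ 1660^2 = 2755600 ≡ 258
877 = 512 + 256 + 64 + 32 + 8 + 4 + 1, so 468^877 ≡ 258·1660·628·995·195·247·468 ≡ 2002 (mod 2339)
877^2 = 769129 ≡ 1937
877^4 ≡ 1937^2 = 3751969 ≡ 213
877^8 ≡ 213^2 = 45369 ≡ 928
877^16 ≡ 928^2 = 861184 ≡ 432
877^32 ≡ 432^2 = 186624 ≡ 1843
877^64 ≡ 1843^2 = 3396649 ≡ 421
877^128 ≡ 421^2 = 177241 ≡ 1816
877^256 ≡ 1816^2 = 3297856 ≡ 2205
877^512 ≡ 2205^2 = 4862025 ≡ 1583
887 = 512 + 256 + 64 + 32 + 16 + 4 + 2 + 1, so 877^887 ≡ 1583·2205·421·1843·432·213·1937·877 ≡ 475 (mod 2339)
2002·475 = 950950 ≡ 1316 (mod 2339)
408 ≠ 1316, so verification fails.

fails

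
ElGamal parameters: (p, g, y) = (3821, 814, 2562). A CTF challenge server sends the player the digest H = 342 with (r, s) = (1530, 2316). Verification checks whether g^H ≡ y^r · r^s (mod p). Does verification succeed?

passes

Left side g^H mod p:
Squares mod 3821: 814^1≡814, 814^2≡1563, 814^4≡1350, 814^8≡3704, 814^16≡2226, 814^32≡3060, 814^64≡2150, 814^128≡2911, 814^256≡2764
342 = 256 + 64 + 16 + 4 + 2, so 814^342 ≡ 2764·2150·2226·1350·1563 ≡ 2247 (mod 3821)
Right side y^r · r^s mod p:
Squares mod 3821: 2562^1≡2562, 2562^2≡3187, 2562^4≡751, 2562^8≡2314, 2562^16≡1375, 2562^32≡3051, 2562^64≡645, 2562^128≡3357, 2562^256≡1320, 2562^512≡24, 2562^1024≡576
1530 = 1024 + 256 + 128 + 64 + 32 + 16 + 8 + 2, so 2562^1530 ≡ 576·1320·3357·645·3051·1375·2314·3187 ≡ 509 (mod 3821)
Squares mod 3821: 1530^1≡1530, 1530^2≡2448, 1530^4≡1376, 1530^8≡1981, 1530^16≡194, 1530^32≡3247, 1530^64≡870, 1530^128≡342, 1530^256≡2334, 1530^512≡2631, 1530^1024≡2330, 1530^2048≡3080
2316 = 2048 + 256 + 8 + 4, so 1530^2316 ≡ 3080·2334·1981·1376 ≡ 2827 (mod 3821)
509·2827 = 1438943 ≡ 2247 (mod 3821)
2247 ≡ 2247 (mod 3821), so the signature is genuine.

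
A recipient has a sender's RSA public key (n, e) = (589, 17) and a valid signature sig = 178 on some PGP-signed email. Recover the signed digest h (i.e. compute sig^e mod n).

277

sig^17 mod 589 = 277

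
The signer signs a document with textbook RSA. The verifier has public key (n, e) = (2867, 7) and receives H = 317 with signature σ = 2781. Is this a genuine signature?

forged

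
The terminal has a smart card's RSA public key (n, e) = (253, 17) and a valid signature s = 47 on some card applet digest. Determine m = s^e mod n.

185

s^2 ≡ 47^2 = 2209 ≡ 185
s^4 ≡ 185^2 = 34225 ≡ 70
s^8 ≡ 70^2 = 4900 ≡ 93
s^16 ≡ 93^2 = 8649 ≡ 47
17 = 16 + 1, so s^17 ≡ 47·47 ≡ 185 (mod 253)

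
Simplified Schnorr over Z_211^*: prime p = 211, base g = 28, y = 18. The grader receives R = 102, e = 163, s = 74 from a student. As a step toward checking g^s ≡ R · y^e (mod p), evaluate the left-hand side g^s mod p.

28^2 = 784 ≡ 151
28^4 ≡ 151^2 = 22801 ≡ 13
28^8 ≡ 13^2 = 169
28^16 ≡ 169^2 = 28561 ≡ 76
28^32 ≡ 76^2 = 5776 ≡ 79
28^64 ≡ 79^2 = 6241 ≡ 122
74 = 64 + 8 + 2, so 28^74 ≡ 122·169·151 ≡ 13 (mod 211)

13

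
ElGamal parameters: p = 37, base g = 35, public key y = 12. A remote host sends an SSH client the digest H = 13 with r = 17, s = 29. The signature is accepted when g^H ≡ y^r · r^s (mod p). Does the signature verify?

verifies

Left side g^H mod p:
Squares mod 37: 35^1≡35, 35^2≡4, 35^4≡16, 35^8≡34
13 = 8 + 4 + 1, so 35^13 ≡ 34·16·35 ≡ 22 (mod 37)
Right side y^r · r^s mod p:
Squares mod 37: 12^1≡12, 12^2≡33, 12^4≡16, 12^8≡34, 12^16≡9
17 = 16 + 1, so 12^17 ≡ 9·12 ≡ 34 (mod 37)
Squares mod 37: 17^1≡17, 17^2≡30, 17^4≡12, 17^8≡33, 17^16≡16
29 = 16 + 8 + 4 + 1, so 17^29 ≡ 16·33·12·17 ≡ 5 (mod 37)
34·5 = 170 ≡ 22 (mod 37)
22 ≡ 22 (mod 37), so the signature is genuine.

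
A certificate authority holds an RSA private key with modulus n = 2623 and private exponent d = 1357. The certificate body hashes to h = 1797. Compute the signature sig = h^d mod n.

587

h^2 ≡ 1797^2 = 3229209 ≡ 296
h^4 ≡ 296^2 = 87616 ≡ 1057
h^8 ≡ 1057^2 = 1117249 ≡ 2474
h^16 ≡ 2474^2 = 6120676 ≡ 1217
h^32 ≡ 1217^2 = 1481089 ≡ 1717
h^64 ≡ 1717^2 = 2948089 ≡ 2460
h^128 ≡ 2460^2 = 6051600 ≡ 339
h^256 ≡ 339^2 = 114921 ≡ 2132
h^512 ≡ 2132^2 = 4545424 ≡ 2388
h^1024 ≡ 2388^2 = 5702544 ≡ 142
1357 = 1024 + 256 + 64 + 8 + 4 + 1, so h^1357 ≡ 142·2132·2460·2474·1057·1797 ≡ 587 (mod 2623)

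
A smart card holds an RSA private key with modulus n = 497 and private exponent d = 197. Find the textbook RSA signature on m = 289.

m^2 ≡ 289^2 = 83521 ≡ 25
m^4 ≡ 25^2 = 625 ≡ 128
m^8 ≡ 128^2 = 16384 ≡ 480
m^16 ≡ 480^2 = 230400 ≡ 289
m^32 ≡ 289^2 = 83521 ≡ 25
m^64 ≡ 25^2 = 625 ≡ 128
m^128 ≡ 128^2 = 16384 ≡ 480
197 = 128 + 64 + 4 + 1, so m^197 ≡ 480·128·128·289 ≡ 25 (mod 497)

25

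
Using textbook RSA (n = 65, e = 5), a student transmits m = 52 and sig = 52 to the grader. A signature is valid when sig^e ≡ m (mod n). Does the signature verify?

Squares mod 65: sig^1≡52, sig^2≡39, sig^4≡26
5 = 4 + 1, so sig^5 ≡ 26·52 ≡ 52 (mod 65)
52 = m, so the signature checks out.

verifies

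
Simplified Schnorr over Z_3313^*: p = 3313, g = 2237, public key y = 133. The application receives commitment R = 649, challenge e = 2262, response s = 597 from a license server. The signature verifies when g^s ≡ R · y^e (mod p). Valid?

no

g^s mod p:
2237^2 = 5004169 ≡ 1539
2237^4 ≡ 1539^2 = 2368521 ≡ 3039
2237^8 ≡ 3039^2 = 9235521 ≡ 2190
2237^16 ≡ 2190^2 = 4796100 ≡ 2189
2237^32 ≡ 2189^2 = 4791721 ≡ 1123
2237^64 ≡ 1123^2 = 1261129 ≡ 2189
2237^128 ≡ 2189^2 = 4791721 ≡ 1123
2237^256 ≡ 1123^2 = 1261129 ≡ 2189
2237^512 ≡ 2189^2 = 4791721 ≡ 1123
597 = 512 + 64 + 16 + 4 + 1, so 2237^597 ≡ 1123·2189·2189·3039·2237 ≡ 649 (mod 3313)
R · y^e mod p:
133^2 = 17689 ≡ 1124
133^4 ≡ 1124^2 = 1263376 ≡ 1123
133^8 ≡ 1123^2 = 1261129 ≡ 2189
133^16 ≡ 2189^2 = 4791721 ≡ 1123
133^32 ≡ 1123^2 = 1261129 ≡ 2189
133^64 ≡ 2189^2 = 4791721 ≡ 1123
133^128 ≡ 1123^2 = 1261129 ≡ 2189
133^256 ≡ 2189^2 = 4791721 ≡ 1123
133^512 ≡ 1123^2 = 1261129 ≡ 2189
133^1024 ≡ 2189^2 = 4791721 ≡ 1123
133^2048 ≡ 1123^2 = 1261129 ≡ 2189
2262 = 2048 + 128 + 64 + 16 + 4 + 2, so 133^2262 ≡ 2189·2189·1123·1123·1123·1124 ≡ 3312 (mod 3313)
649·3312 = 2149488 ≡ 2664 (mod 3313)
649 ≠ 2664; the check fails.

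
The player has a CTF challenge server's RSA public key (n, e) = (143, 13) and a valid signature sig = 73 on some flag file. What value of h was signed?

112

sig^2 ≡ 73^2 = 5329 ≡ 38
sig^4 ≡ 38^2 = 1444 ≡ 14
sig^8 ≡ 14^2 = 196 ≡ 53
13 = 8 + 4 + 1, so sig^13 ≡ 53·14·73 ≡ 112 (mod 143)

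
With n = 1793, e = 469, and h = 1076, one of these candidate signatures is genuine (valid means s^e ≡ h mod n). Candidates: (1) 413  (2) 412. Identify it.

Candidate 1: 413^2 = 170569 ≡ 234; 413^4 ≡ 234^2 = 54756 ≡ 966; 413^8 ≡ 966^2 = 933156 ≡ 796; 413^16 ≡ 796^2 = 633616 ≡ 687; 413^32 ≡ 687^2 = 471969 ≡ 410; 413^64 ≡ 410^2 = 168100 ≡ 1351; 413^128 ≡ 1351^2 = 1825201 ≡ 1720; 413^256 ≡ 1720^2 = 2958400 ≡ 1743; 469 = 256 + 128 + 64 + 16 + 4 + 1, so 413^469 ≡ 1743·1720·1351·687·966·413 ≡ 1025 (mod 1793)
Candidate 2: 412^2 = 169744 ≡ 1202; 412^4 ≡ 1202^2 = 1444804 ≡ 1439; 412^8 ≡ 1439^2 = 2070721 ≡ 1599; 412^16 ≡ 1599^2 = 2556801 ≡ 1776; 412^32 ≡ 1776^2 = 3154176 ≡ 289; 412^64 ≡ 289^2 = 83521 ≡ 1043; 412^128 ≡ 1043^2 = 1087849 ≡ 1291; 412^256 ≡ 1291^2 = 1666681 ≡ 984; 469 = 256 + 128 + 64 + 16 + 4 + 1, so 412^469 ≡ 984·1291·1043·1776·1439·412 ≡ 1076 (mod 1793)
  → matches h = 1076

2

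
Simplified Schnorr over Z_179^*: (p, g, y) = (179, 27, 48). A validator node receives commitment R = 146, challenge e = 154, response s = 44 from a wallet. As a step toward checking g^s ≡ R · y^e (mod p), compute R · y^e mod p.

Squares mod 179: 48^1≡48, 48^2≡156, 48^4≡171, 48^8≡64, 48^16≡158, 48^32≡83, 48^64≡87, 48^128≡51
154 = 128 + 16 + 8 + 2, so 48^154 ≡ 51·158·64·156 ≡ 59 (mod 179)
R · y^e ≡ 146·59 = 8614 ≡ 22 (mod 179)

22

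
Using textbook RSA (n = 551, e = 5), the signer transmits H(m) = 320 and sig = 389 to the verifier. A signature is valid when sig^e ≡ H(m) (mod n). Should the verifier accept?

sig^2 ≡ 389^2 = 151321 ≡ 347
sig^4 ≡ 347^2 = 120409 ≡ 291
5 = 4 + 1, so sig^5 ≡ 291·389 ≡ 244 (mod 551)
sig^5 mod 551 = 244, but H(m) = 320.

reject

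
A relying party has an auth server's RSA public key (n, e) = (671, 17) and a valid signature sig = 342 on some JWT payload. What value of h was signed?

496

sig^17 mod 671 = 496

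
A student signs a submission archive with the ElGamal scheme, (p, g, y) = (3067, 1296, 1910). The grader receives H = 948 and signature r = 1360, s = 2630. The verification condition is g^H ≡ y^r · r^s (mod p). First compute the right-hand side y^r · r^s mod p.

Squares mod 3067: 1910^1≡1910, 1910^2≡1437, 1910^4≡878, 1910^8≡1067, 1910^16≡632, 1910^32≡714, 1910^64≡674, 1910^128≡360, 1910^256≡786, 1910^512≡1329, 1910^1024≡2716
1360 = 1024 + 256 + 64 + 16, so 1910^1360 ≡ 2716·786·674·632 ≡ 2459 (mod 3067)
Squares mod 3067: 1360^1≡1360, 1360^2≡199, 1360^4≡2797, 1360^8≡2359, 1360^16≡1343, 1360^32≡253, 1360^64≡2669, 1360^128≡1987, 1360^256≡940, 1360^512≡304, 1360^1024≡406, 1360^2048≡2285
2630 = 2048 + 512 + 64 + 4 + 2, so 1360^2630 ≡ 2285·304·2669·2797·199 ≡ 1871 (mod 3067)
y^r · r^s ≡ 2459·1871 = 4600789 ≡ 289 (mod 3067)

289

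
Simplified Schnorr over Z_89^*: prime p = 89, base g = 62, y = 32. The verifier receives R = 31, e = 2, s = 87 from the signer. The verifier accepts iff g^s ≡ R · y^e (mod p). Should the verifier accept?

g^s mod p:
Squares mod 89: 62^1≡62, 62^2≡17, 62^4≡22, 62^8≡39, 62^16≡8, 62^32≡64, 62^64≡2
87 = 64 + 16 + 4 + 2 + 1, so 62^87 ≡ 2·8·22·17·62 ≡ 56 (mod 89)
R · y^e mod p:
Squares mod 89: 32^1≡32, 32^2≡45
32^2 ≡ 45 (mod 89)
31·45 = 1395 ≡ 60 (mod 89)
56 ≠ 60; the check fails.

reject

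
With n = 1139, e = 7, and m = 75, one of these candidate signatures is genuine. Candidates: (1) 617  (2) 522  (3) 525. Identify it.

Candidate 1: 617^7 mod 1139 = 1064
Candidate 2: 522^7 mod 1139 = 75
  → matches m = 75
Candidate 3: 525^7 mod 1139 = 382

2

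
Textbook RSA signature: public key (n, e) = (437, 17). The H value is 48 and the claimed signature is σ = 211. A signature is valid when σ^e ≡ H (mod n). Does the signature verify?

verifies

σ^17 mod 437 = 48
σ^17 mod 437 = 48 matches H.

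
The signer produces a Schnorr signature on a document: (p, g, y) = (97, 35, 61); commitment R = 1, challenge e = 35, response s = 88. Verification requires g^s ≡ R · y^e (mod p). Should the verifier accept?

accept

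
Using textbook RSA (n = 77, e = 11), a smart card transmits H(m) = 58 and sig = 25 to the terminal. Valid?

Squares mod 77: sig^1≡25, sig^2≡9, sig^4≡4, sig^8≡16
11 = 8 + 2 + 1, so sig^11 ≡ 16·9·25 ≡ 58 (mod 77)
sig^11 mod 77 = 58 matches H(m).

yes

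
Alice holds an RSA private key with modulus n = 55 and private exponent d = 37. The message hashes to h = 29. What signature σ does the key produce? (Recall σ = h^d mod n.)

h^2 ≡ 29^2 = 841 ≡ 16
h^4 ≡ 16^2 = 256 ≡ 36
h^8 ≡ 36^2 = 1296 ≡ 31
h^16 ≡ 31^2 = 961 ≡ 26
h^32 ≡ 26^2 = 676 ≡ 16
37 = 32 + 4 + 1, so h^37 ≡ 16·36·29 ≡ 39 (mod 55)

39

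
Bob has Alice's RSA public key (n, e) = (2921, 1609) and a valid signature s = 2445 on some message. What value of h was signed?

1401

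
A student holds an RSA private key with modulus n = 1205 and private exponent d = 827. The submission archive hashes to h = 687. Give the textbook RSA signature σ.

h^2 ≡ 687^2 = 471969 ≡ 814
h^4 ≡ 814^2 = 662596 ≡ 1051
h^8 ≡ 1051^2 = 1104601 ≡ 821
h^16 ≡ 821^2 = 674041 ≡ 446
h^32 ≡ 446^2 = 198916 ≡ 91
h^64 ≡ 91^2 = 8281 ≡ 1051
h^128 ≡ 1051^2 = 1104601 ≡ 821
h^256 ≡ 821^2 = 674041 ≡ 446
h^512 ≡ 446^2 = 198916 ≡ 91
827 = 512 + 256 + 32 + 16 + 8 + 2 + 1, so h^827 ≡ 91·446·91·446·821·814·687 ≡ 573 (mod 1205)

573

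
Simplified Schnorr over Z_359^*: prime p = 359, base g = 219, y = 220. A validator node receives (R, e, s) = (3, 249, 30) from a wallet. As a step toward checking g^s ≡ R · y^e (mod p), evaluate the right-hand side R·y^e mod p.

243

220^2 = 48400 ≡ 294
220^4 ≡ 294^2 = 86436 ≡ 276
220^8 ≡ 276^2 = 76176 ≡ 68
220^16 ≡ 68^2 = 4624 ≡ 316
220^32 ≡ 316^2 = 99856 ≡ 54
220^64 ≡ 54^2 = 2916 ≡ 44
220^128 ≡ 44^2 = 1936 ≡ 141
249 = 128 + 64 + 32 + 16 + 8 + 1, so 220^249 ≡ 141·44·54·316·68·220 ≡ 81 (mod 359)
R · y^e ≡ 3·81 = 243 ≡ 243 (mod 359)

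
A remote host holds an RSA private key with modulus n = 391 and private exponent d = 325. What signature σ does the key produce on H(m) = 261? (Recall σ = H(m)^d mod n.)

(H(m))^2 ≡ 261^2 = 68121 ≡ 87
(H(m))^4 ≡ 87^2 = 7569 ≡ 140
(H(m))^8 ≡ 140^2 = 19600 ≡ 50
(H(m))^16 ≡ 50^2 = 2500 ≡ 154
(H(m))^32 ≡ 154^2 = 23716 ≡ 256
(H(m))^64 ≡ 256^2 = 65536 ≡ 239
(H(m))^128 ≡ 239^2 = 57121 ≡ 35
(H(m))^256 ≡ 35^2 = 1225 ≡ 52
325 = 256 + 64 + 4 + 1, so (H(m))^325 ≡ 52·239·140·261 ≡ 381 (mod 391)

381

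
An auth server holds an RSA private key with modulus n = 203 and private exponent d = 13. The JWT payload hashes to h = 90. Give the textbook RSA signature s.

48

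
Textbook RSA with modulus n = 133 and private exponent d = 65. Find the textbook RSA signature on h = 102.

30

h^2 ≡ 102^2 = 10404 ≡ 30
h^4 ≡ 30^2 = 900 ≡ 102
h^8 ≡ 102^2 = 10404 ≡ 30
h^16 ≡ 30^2 = 900 ≡ 102
h^32 ≡ 102^2 = 10404 ≡ 30
h^64 ≡ 30^2 = 900 ≡ 102
65 = 64 + 1, so h^65 ≡ 102·102 ≡ 30 (mod 133)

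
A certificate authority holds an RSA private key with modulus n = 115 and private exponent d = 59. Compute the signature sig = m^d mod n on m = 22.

68

m^2 ≡ 22^2 = 484 ≡ 24
m^4 ≡ 24^2 = 576 ≡ 1
m^8 ≡ 1^2 = 1
m^16 ≡ 1^2 = 1
m^32 ≡ 1^2 = 1
59 = 32 + 16 + 8 + 2 + 1, so m^59 ≡ 1·1·1·24·22 ≡ 68 (mod 115)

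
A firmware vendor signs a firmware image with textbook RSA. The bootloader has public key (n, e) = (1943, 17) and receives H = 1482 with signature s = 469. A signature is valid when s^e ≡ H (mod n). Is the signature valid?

invalid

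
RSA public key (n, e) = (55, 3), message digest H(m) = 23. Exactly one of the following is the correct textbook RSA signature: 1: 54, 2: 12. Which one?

2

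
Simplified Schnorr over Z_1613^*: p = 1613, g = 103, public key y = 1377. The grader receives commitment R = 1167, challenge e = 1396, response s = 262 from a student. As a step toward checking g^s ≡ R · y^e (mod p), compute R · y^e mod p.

129

1377^1396 mod 1613 = 1327
R · y^e ≡ 1167·1327 = 1548609 ≡ 129 (mod 1613)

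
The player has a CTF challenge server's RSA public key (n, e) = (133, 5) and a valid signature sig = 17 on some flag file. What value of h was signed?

sig^5 mod 133 = 82

82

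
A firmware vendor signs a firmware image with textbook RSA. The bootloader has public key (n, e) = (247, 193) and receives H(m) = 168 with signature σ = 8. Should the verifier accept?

reject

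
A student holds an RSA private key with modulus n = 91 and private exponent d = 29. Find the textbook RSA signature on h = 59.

89

h^2 ≡ 59^2 = 3481 ≡ 23
h^4 ≡ 23^2 = 529 ≡ 74
h^8 ≡ 74^2 = 5476 ≡ 16
h^16 ≡ 16^2 = 256 ≡ 74
29 = 16 + 8 + 4 + 1, so h^29 ≡ 74·16·74·59 ≡ 89 (mod 91)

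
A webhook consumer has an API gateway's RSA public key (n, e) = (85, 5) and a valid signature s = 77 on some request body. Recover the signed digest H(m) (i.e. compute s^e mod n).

42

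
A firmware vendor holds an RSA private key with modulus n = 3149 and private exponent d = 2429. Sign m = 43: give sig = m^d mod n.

m^2 ≡ 43^2 = 1849
m^4 ≡ 1849^2 = 3418801 ≡ 2136
m^8 ≡ 2136^2 = 4562496 ≡ 2744
m^16 ≡ 2744^2 = 7529536 ≡ 277
m^32 ≡ 277^2 = 76729 ≡ 1153
m^64 ≡ 1153^2 = 1329409 ≡ 531
m^128 ≡ 531^2 = 281961 ≡ 1700
m^256 ≡ 1700^2 = 2890000 ≡ 2367
m^512 ≡ 2367^2 = 5602689 ≡ 618
m^1024 ≡ 618^2 = 381924 ≡ 895
m^2048 ≡ 895^2 = 801025 ≡ 1179
2429 = 2048 + 256 + 64 + 32 + 16 + 8 + 4 + 1, so m^2429 ≡ 1179·2367·531·1153·277·2744·2136·43 ≡ 1613 (mod 3149)

1613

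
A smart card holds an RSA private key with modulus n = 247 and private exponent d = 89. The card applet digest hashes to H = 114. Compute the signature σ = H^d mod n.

H^2 ≡ 114^2 = 12996 ≡ 152
H^4 ≡ 152^2 = 23104 ≡ 133
H^8 ≡ 133^2 = 17689 ≡ 152
H^16 ≡ 152^2 = 23104 ≡ 133
H^32 ≡ 133^2 = 17689 ≡ 152
H^64 ≡ 152^2 = 23104 ≡ 133
89 = 64 + 16 + 8 + 1, so H^89 ≡ 133·133·152·114 ≡ 95 (mod 247)

95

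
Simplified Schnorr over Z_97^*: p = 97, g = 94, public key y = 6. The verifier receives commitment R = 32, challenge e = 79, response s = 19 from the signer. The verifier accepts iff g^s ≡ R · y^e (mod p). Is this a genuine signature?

g^s mod p:
94^2 = 8836 ≡ 9
94^4 ≡ 9^2 = 81
94^8 ≡ 81^2 = 6561 ≡ 62
94^16 ≡ 62^2 = 3844 ≡ 61
19 = 16 + 2 + 1, so 94^19 ≡ 61·9·94 ≡ 2 (mod 97)
R · y^e mod p:
6^2 = 36
6^4 ≡ 36^2 = 1296 ≡ 35
6^8 ≡ 35^2 = 1225 ≡ 61
6^16 ≡ 61^2 = 3721 ≡ 35
6^32 ≡ 35^2 = 1225 ≡ 61
6^64 ≡ 61^2 = 3721 ≡ 35
79 = 64 + 8 + 4 + 2 + 1, so 6^79 ≡ 35·61·35·36·6 ≡ 91 (mod 97)
32·91 = 2912 ≡ 2 (mod 97)
2 ≡ 2 (mod 97); signature holds.

genuine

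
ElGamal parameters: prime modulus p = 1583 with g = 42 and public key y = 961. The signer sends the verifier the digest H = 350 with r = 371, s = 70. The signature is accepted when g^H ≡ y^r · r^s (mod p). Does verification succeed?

Left side g^H mod p:
42^2 = 1764 ≡ 181
42^4 ≡ 181^2 = 32761 ≡ 1101
42^8 ≡ 1101^2 = 1212201 ≡ 1206
42^16 ≡ 1206^2 = 1454436 ≡ 1242
42^32 ≡ 1242^2 = 1542564 ≡ 722
42^64 ≡ 722^2 = 521284 ≡ 477
42^128 ≡ 477^2 = 227529 ≡ 1160
42^256 ≡ 1160^2 = 1345600 ≡ 50
350 = 256 + 64 + 16 + 8 + 4 + 2, so 42^350 ≡ 50·477·1242·1206·1101·181 ≡ 1136 (mod 1583)
Right side y^r · r^s mod p:
961^2 = 923521 ≡ 632
961^4 ≡ 632^2 = 399424 ≡ 508
961^8 ≡ 508^2 = 258064 ≡ 35
961^16 ≡ 35^2 = 1225
961^32 ≡ 1225^2 = 1500625 ≡ 1524
961^64 ≡ 1524^2 = 2322576 ≡ 315
961^128 ≡ 315^2 = 99225 ≡ 1079
961^256 ≡ 1079^2 = 1164241 ≡ 736
371 = 256 + 64 + 32 + 16 + 2 + 1, so 961^371 ≡ 736·315·1524·1225·632·961 ≡ 1152 (mod 1583)
371^2 = 137641 ≡ 1503
371^4 ≡ 1503^2 = 2259009 ≡ 68
371^8 ≡ 68^2 = 4624 ≡ 1458
371^16 ≡ 1458^2 = 2125764 ≡ 1378
371^32 ≡ 1378^2 = 1898884 ≡ 867
371^64 ≡ 867^2 = 751689 ≡ 1347
70 = 64 + 4 + 2, so 371^70 ≡ 1347·68·1503 ≡ 27 (mod 1583)
1152·27 = 31104 ≡ 1027 (mod 1583)
1136 ≠ 1027, so verification fails.

fails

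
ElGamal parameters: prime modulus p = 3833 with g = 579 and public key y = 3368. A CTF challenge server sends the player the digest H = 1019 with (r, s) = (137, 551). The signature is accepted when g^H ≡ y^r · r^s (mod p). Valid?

Left side g^H mod p:
579^2 = 335241 ≡ 1770
579^4 ≡ 1770^2 = 3132900 ≡ 1339
579^8 ≡ 1339^2 = 1792921 ≡ 2910
579^16 ≡ 2910^2 = 8468100 ≡ 1003
579^32 ≡ 1003^2 = 1006009 ≡ 1763
579^64 ≡ 1763^2 = 3108169 ≡ 3439
579^128 ≡ 3439^2 = 11826721 ≡ 1916
579^256 ≡ 1916^2 = 3671056 ≡ 2875
579^512 ≡ 2875^2 = 8265625 ≡ 1677
1019 = 512 + 256 + 128 + 64 + 32 + 16 + 8 + 2 + 1, so 579^1019 ≡ 1677·2875·1916·3439·1763·1003·2910·1770·579 ≡ 3628 (mod 3833)
Right side y^r · r^s mod p:
3368^2 = 11343424 ≡ 1577
3368^4 ≡ 1577^2 = 2486929 ≡ 3145
3368^8 ≡ 3145^2 = 9891025 ≡ 1885
3368^16 ≡ 1885^2 = 3553225 ≡ 34
3368^32 ≡ 34^2 = 1156
3368^64 ≡ 1156^2 = 1336336 ≡ 2452
3368^128 ≡ 2452^2 = 6012304 ≡ 2160
137 = 128 + 8 + 1, so 3368^137 ≡ 2160·1885·3368 ≡ 1018 (mod 3833)
137^2 = 18769 ≡ 3437
137^4 ≡ 3437^2 = 11812969 ≡ 3496
137^8 ≡ 3496^2 = 12222016 ≡ 2412
137^16 ≡ 2412^2 = 5817744 ≡ 3083
137^32 ≡ 3083^2 = 9504889 ≡ 2882
137^64 ≡ 2882^2 = 8305924 ≡ 3646
137^128 ≡ 3646^2 = 13293316 ≡ 472
137^256 ≡ 472^2 = 222784 ≡ 470
137^512 ≡ 470^2 = 220900 ≡ 2419
551 = 512 + 32 + 4 + 2 + 1, so 137^551 ≡ 2419·2882·3496·3437·137 ≡ 3162 (mod 3833)
1018·3162 = 3218916 ≡ 3029 (mod 3833)
3628 ≠ 3029, so verification fails.

no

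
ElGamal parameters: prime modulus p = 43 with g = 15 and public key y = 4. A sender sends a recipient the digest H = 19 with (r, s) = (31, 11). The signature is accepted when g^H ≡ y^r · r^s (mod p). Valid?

Left side g^H mod p:
Squares mod 43: 15^1≡15, 15^2≡10, 15^4≡14, 15^8≡24, 15^16≡17
19 = 16 + 2 + 1, so 15^19 ≡ 17·10·15 ≡ 13 (mod 43)
Right side y^r · r^s mod p:
Squares mod 43: 4^1≡4, 4^2≡16, 4^4≡41, 4^8≡4, 4^16≡16
31 = 16 + 8 + 4 + 2 + 1, so 4^31 ≡ 16·4·41·16·4 ≡ 21 (mod 43)
Squares mod 43: 31^1≡31, 31^2≡15, 31^4≡10, 31^8≡14
11 = 8 + 2 + 1, so 31^11 ≡ 14·15·31 ≡ 17 (mod 43)
21·17 = 357 ≡ 13 (mod 43)
13 ≡ 13 (mod 43), so the signature is genuine.

yes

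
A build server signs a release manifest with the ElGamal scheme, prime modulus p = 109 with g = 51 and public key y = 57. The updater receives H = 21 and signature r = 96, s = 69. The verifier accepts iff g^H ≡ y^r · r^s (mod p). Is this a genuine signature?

Left side g^H mod p:
Squares mod 109: 51^1≡51, 51^2≡94, 51^4≡7, 51^8≡49, 51^16≡3
21 = 16 + 4 + 1, so 51^21 ≡ 3·7·51 ≡ 90 (mod 109)
Right side y^r · r^s mod p:
Squares mod 109: 57^1≡57, 57^2≡88, 57^4≡5, 57^8≡25, 57^16≡80, 57^32≡78, 57^64≡89
96 = 64 + 32, so 57^96 ≡ 89·78 ≡ 75 (mod 109)
Squares mod 109: 96^1≡96, 96^2≡60, 96^4≡3, 96^8≡9, 96^16≡81, 96^32≡21, 96^64≡5
69 = 64 + 4 + 1, so 96^69 ≡ 5·3·96 ≡ 23 (mod 109)
75·23 = 1725 ≡ 90 (mod 109)
90 ≡ 90 (mod 109), so the signature is genuine.

genuine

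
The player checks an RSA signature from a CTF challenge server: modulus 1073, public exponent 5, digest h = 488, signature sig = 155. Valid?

no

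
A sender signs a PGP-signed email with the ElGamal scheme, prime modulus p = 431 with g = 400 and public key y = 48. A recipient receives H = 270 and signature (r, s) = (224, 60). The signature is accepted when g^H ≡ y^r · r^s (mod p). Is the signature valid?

invalid

Left side g^H mod p:
400^270 mod 431 = 16
Right side y^r · r^s mod p:
48^224 mod 431 = 110
224^60 mod 431 = 324
110·324 = 35640 ≡ 298 (mod 431)
16 ≠ 298, so verification fails.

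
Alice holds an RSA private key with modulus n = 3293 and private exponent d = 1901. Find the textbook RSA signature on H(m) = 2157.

(H(m))^1901 mod 3293 = 2617

2617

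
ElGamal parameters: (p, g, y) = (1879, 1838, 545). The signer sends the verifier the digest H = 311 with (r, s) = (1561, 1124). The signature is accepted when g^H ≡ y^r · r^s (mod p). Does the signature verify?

Left side g^H mod p:
1838^2 = 3378244 ≡ 1681
1838^4 ≡ 1681^2 = 2825761 ≡ 1624
1838^8 ≡ 1624^2 = 2637376 ≡ 1139
1838^16 ≡ 1139^2 = 1297321 ≡ 811
1838^32 ≡ 811^2 = 657721 ≡ 71
1838^64 ≡ 71^2 = 5041 ≡ 1283
1838^128 ≡ 1283^2 = 1646089 ≡ 85
1838^256 ≡ 85^2 = 7225 ≡ 1588
311 = 256 + 32 + 16 + 4 + 2 + 1, so 1838^311 ≡ 1588·71·811·1624·1681·1838 ≡ 465 (mod 1879)
Right side y^r · r^s mod p:
545^2 = 297025 ≡ 143
545^4 ≡ 143^2 = 20449 ≡ 1659
545^8 ≡ 1659^2 = 2752281 ≡ 1425
545^16 ≡ 1425^2 = 2030625 ≡ 1305
545^32 ≡ 1305^2 = 1703025 ≡ 651
545^64 ≡ 651^2 = 423801 ≡ 1026
545^128 ≡ 1026^2 = 1052676 ≡ 436
545^256 ≡ 436^2 = 190096 ≡ 317
545^512 ≡ 317^2 = 100489 ≡ 902
545^1024 ≡ 902^2 = 813604 ≡ 1876
1561 = 1024 + 512 + 16 + 8 + 1, so 545^1561 ≡ 1876·902·1305·1425·545 ≡ 1358 (mod 1879)
1561^2 = 2436721 ≡ 1537
1561^4 ≡ 1537^2 = 2362369 ≡ 466
1561^8 ≡ 466^2 = 217156 ≡ 1071
1561^16 ≡ 1071^2 = 1147041 ≡ 851
1561^32 ≡ 851^2 = 724201 ≡ 786
1561^64 ≡ 786^2 = 617796 ≡ 1484
1561^128 ≡ 1484^2 = 2202256 ≡ 68
1561^256 ≡ 68^2 = 4624 ≡ 866
1561^512 ≡ 866^2 = 749956 ≡ 235
1561^1024 ≡ 235^2 = 55225 ≡ 734
1124 = 1024 + 64 + 32 + 4, so 1561^1124 ≡ 734·1484·786·466 ≡ 1354 (mod 1879)
1358·1354 = 1838732 ≡ 1070 (mod 1879)
465 ≠ 1070, so verification fails.

does not verify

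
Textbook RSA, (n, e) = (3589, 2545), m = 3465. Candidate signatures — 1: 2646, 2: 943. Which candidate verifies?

2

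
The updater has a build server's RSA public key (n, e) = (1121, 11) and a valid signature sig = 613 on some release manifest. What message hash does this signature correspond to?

975

sig^2 ≡ 613^2 = 375769 ≡ 234
sig^4 ≡ 234^2 = 54756 ≡ 948
sig^8 ≡ 948^2 = 898704 ≡ 783
11 = 8 + 2 + 1, so sig^11 ≡ 783·234·613 ≡ 975 (mod 1121)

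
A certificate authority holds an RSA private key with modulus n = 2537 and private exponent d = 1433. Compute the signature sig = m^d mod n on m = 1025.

1941

Squares mod 2537: m^1≡1025, m^2≡307, m^4≡380, m^8≡2328, m^16≡552, m^32≡264, m^64≡1197, m^128≡1941, m^256≡36, m^512≡1296, m^1024≡122
1433 = 1024 + 256 + 128 + 16 + 8 + 1, so m^1433 ≡ 122·36·1941·552·2328·1025 ≡ 1941 (mod 2537)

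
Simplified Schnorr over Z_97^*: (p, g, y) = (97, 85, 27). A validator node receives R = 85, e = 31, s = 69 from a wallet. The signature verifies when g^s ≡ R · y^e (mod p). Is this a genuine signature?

g^s mod p:
85^69 mod 97 = 70
R · y^e mod p:
27^31 mod 97 = 18
85·18 = 1530 ≡ 75 (mod 97)
70 ≠ 75; the check fails.

forged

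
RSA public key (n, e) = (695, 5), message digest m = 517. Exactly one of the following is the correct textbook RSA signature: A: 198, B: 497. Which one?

B

Candidate A: 198^2 = 39204 ≡ 284; 198^4 ≡ 284^2 = 80656 ≡ 36; 5 = 4 + 1, so 198^5 ≡ 36·198 ≡ 178 (mod 695)
Candidate B: 497^2 = 247009 ≡ 284; 497^4 ≡ 284^2 = 80656 ≡ 36; 5 = 4 + 1, so 497^5 ≡ 36·497 ≡ 517 (mod 695)
  → matches m = 517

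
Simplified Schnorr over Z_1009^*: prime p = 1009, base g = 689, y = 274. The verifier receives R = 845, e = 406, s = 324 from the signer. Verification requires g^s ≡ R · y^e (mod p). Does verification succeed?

passes

g^s mod p:
Squares mod 1009: 689^1≡689, 689^2≡491, 689^4≡939, 689^8≡864, 689^16≡845, 689^32≡662, 689^64≡338, 689^128≡227, 689^256≡70
324 = 256 + 64 + 4, so 689^324 ≡ 70·338·939 ≡ 578 (mod 1009)
R · y^e mod p:
Squares mod 1009: 274^1≡274, 274^2≡410, 274^4≡606, 274^8≡969, 274^16≡591, 274^32≡167, 274^64≡646, 274^128≡599, 274^256≡606
406 = 256 + 128 + 16 + 4 + 2, so 274^406 ≡ 606·599·591·606·410 ≡ 58 (mod 1009)
845·58 = 49010 ≡ 578 (mod 1009)
578 ≡ 578 (mod 1009); signature holds.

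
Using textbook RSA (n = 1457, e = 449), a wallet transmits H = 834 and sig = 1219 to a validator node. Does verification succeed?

sig^2 ≡ 1219^2 = 1485961 ≡ 1278
sig^4 ≡ 1278^2 = 1633284 ≡ 1444
sig^8 ≡ 1444^2 = 2085136 ≡ 169
sig^16 ≡ 169^2 = 28561 ≡ 878
sig^32 ≡ 878^2 = 770884 ≡ 131
sig^64 ≡ 131^2 = 17161 ≡ 1134
sig^128 ≡ 1134^2 = 1285956 ≡ 882
sig^256 ≡ 882^2 = 777924 ≡ 1343
449 = 256 + 128 + 64 + 1, so sig^449 ≡ 1343·882·1134·1219 ≡ 834 (mod 1457)
sig^449 mod 1457 = 834 matches H.

passes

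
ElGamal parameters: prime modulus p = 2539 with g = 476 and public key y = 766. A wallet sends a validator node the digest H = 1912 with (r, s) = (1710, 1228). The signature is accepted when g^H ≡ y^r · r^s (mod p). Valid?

no

Left side g^H mod p:
Squares mod 2539: 476^1≡476, 476^2≡605, 476^4≡409, 476^8≡2246, 476^16≡2062, 476^32≡1558, 476^64≡80, 476^128≡1322, 476^256≡852, 476^512≡2289, 476^1024≡1564
1912 = 1024 + 512 + 256 + 64 + 32 + 16 + 8, so 476^1912 ≡ 1564·2289·852·80·1558·2062·2246 ≡ 1831 (mod 2539)
Right side y^r · r^s mod p:
Squares mod 2539: 766^1≡766, 766^2≡247, 766^4≡73, 766^8≡251, 766^16≡2065, 766^32≡1244, 766^64≡1285, 766^128≡875, 766^256≡1386, 766^512≡1512, 766^1024≡1044
1710 = 1024 + 512 + 128 + 32 + 8 + 4 + 2, so 766^1710 ≡ 1044·1512·875·1244·251·73·247 ≡ 862 (mod 2539)
Squares mod 2539: 1710^1≡1710, 1710^2≡1711, 1710^4≡54, 1710^8≡377, 1710^16≡2484, 1710^32≡486, 1710^64≡69, 1710^128≡2222, 1710^256≡1468, 1710^512≡1952, 1710^1024≡1804
1228 = 1024 + 128 + 64 + 8 + 4, so 1710^1228 ≡ 1804·2222·69·377·54 ≡ 1756 (mod 2539)
862·1756 = 1513672 ≡ 428 (mod 2539)
1831 ≠ 428, so verification fails.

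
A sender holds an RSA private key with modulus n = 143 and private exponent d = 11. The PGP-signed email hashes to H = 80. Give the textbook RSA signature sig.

H^2 ≡ 80^2 = 6400 ≡ 108
H^4 ≡ 108^2 = 11664 ≡ 81
H^8 ≡ 81^2 = 6561 ≡ 126
11 = 8 + 2 + 1, so H^11 ≡ 126·108·80 ≡ 124 (mod 143)

124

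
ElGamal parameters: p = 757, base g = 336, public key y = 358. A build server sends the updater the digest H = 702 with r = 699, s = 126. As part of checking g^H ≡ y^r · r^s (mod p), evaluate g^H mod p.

62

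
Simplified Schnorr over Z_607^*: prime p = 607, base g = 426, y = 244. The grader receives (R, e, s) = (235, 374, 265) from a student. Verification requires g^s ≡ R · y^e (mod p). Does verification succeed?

g^s mod p:
426^2 = 181476 ≡ 590
426^4 ≡ 590^2 = 348100 ≡ 289
426^8 ≡ 289^2 = 83521 ≡ 362
426^16 ≡ 362^2 = 131044 ≡ 539
426^32 ≡ 539^2 = 290521 ≡ 375
426^64 ≡ 375^2 = 140625 ≡ 408
426^128 ≡ 408^2 = 166464 ≡ 146
426^256 ≡ 146^2 = 21316 ≡ 71
265 = 256 + 8 + 1, so 426^265 ≡ 71·362·426 ≡ 593 (mod 607)
R · y^e mod p:
244^2 = 59536 ≡ 50
244^4 ≡ 50^2 = 2500 ≡ 72
244^8 ≡ 72^2 = 5184 ≡ 328
244^16 ≡ 328^2 = 107584 ≡ 145
244^32 ≡ 145^2 = 21025 ≡ 387
244^64 ≡ 387^2 = 149769 ≡ 447
244^128 ≡ 447^2 = 199809 ≡ 106
244^256 ≡ 106^2 = 11236 ≡ 310
374 = 256 + 64 + 32 + 16 + 4 + 2, so 244^374 ≡ 310·447·387·145·72·50 ≡ 173 (mod 607)
235·173 = 40655 ≡ 593 (mod 607)
593 ≡ 593 (mod 607); signature holds.

passes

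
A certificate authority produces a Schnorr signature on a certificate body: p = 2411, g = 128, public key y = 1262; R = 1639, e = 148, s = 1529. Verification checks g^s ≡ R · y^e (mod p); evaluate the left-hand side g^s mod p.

486

Squares mod 2411: 128^1≡128, 128^2≡1918, 128^4≡1949, 128^8≡1276, 128^16≡751, 128^32≡2238, 128^64≡997, 128^128≡677, 128^256≡239, 128^512≡1668, 128^1024≡2341
1529 = 1024 + 256 + 128 + 64 + 32 + 16 + 8 + 1, so 128^1529 ≡ 2341·239·677·997·2238·751·1276·128 ≡ 486 (mod 2411)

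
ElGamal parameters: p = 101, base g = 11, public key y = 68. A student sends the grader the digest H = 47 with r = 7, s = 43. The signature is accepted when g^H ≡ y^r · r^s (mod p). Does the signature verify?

Left side g^H mod p:
11^47 mod 101 = 28
Right side y^r · r^s mod p:
68^7 mod 101 = 5
7^43 mod 101 = 46
5·46 = 230 ≡ 28 (mod 101)
28 ≡ 28 (mod 101), so the signature is genuine.

verifies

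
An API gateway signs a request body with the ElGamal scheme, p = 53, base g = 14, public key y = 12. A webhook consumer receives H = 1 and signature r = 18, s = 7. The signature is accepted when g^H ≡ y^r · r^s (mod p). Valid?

yes

Left side g^H mod p:
14^1 mod 53 = 14
Right side y^r · r^s mod p:
Squares mod 53: 12^1≡12, 12^2≡38, 12^4≡13, 12^8≡10, 12^16≡47
18 = 16 + 2, so 12^18 ≡ 47·38 ≡ 37 (mod 53)
Squares mod 53: 18^1≡18, 18^2≡6, 18^4≡36
7 = 4 + 2 + 1, so 18^7 ≡ 36·6·18 ≡ 19 (mod 53)
37·19 = 703 ≡ 14 (mod 53)
14 ≡ 14 (mod 53), so the signature is genuine.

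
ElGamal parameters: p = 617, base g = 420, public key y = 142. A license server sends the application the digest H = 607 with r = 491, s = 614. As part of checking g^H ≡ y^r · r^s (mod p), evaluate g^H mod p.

408

420^607 mod 617 = 408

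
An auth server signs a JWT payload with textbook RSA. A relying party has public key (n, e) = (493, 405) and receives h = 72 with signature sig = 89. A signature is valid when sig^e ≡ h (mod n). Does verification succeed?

passes

sig^2 ≡ 89^2 = 7921 ≡ 33
sig^4 ≡ 33^2 = 1089 ≡ 103
sig^8 ≡ 103^2 = 10609 ≡ 256
sig^16 ≡ 256^2 = 65536 ≡ 460
sig^32 ≡ 460^2 = 211600 ≡ 103
sig^64 ≡ 103^2 = 10609 ≡ 256
sig^128 ≡ 256^2 = 65536 ≡ 460
sig^256 ≡ 460^2 = 211600 ≡ 103
405 = 256 + 128 + 16 + 4 + 1, so sig^405 ≡ 103·460·460·103·89 ≡ 72 (mod 493)
Since 72 equals the digest 72, verification succeeds.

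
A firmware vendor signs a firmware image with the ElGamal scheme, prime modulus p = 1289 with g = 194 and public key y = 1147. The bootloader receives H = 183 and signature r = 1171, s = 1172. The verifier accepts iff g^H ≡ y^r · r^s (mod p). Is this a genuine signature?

genuine

Left side g^H mod p:
194^2 = 37636 ≡ 255
194^4 ≡ 255^2 = 65025 ≡ 575
194^8 ≡ 575^2 = 330625 ≡ 641
194^16 ≡ 641^2 = 410881 ≡ 979
194^32 ≡ 979^2 = 958441 ≡ 714
194^64 ≡ 714^2 = 509796 ≡ 641
194^128 ≡ 641^2 = 410881 ≡ 979
183 = 128 + 32 + 16 + 4 + 2 + 1, so 194^183 ≡ 979·714·979·575·255·194 ≡ 118 (mod 1289)
Right side y^r · r^s mod p:
1147^2 = 1315609 ≡ 829
1147^4 ≡ 829^2 = 687241 ≡ 204
1147^8 ≡ 204^2 = 41616 ≡ 368
1147^16 ≡ 368^2 = 135424 ≡ 79
1147^32 ≡ 79^2 = 6241 ≡ 1085
1147^64 ≡ 1085^2 = 1177225 ≡ 368
1147^128 ≡ 368^2 = 135424 ≡ 79
1147^256 ≡ 79^2 = 6241 ≡ 1085
1147^512 ≡ 1085^2 = 1177225 ≡ 368
1147^1024 ≡ 368^2 = 135424 ≡ 79
1171 = 1024 + 128 + 16 + 2 + 1, so 1147^1171 ≡ 79·79·79·829·1147 ≡ 822 (mod 1289)
1171^2 = 1371241 ≡ 1034
1171^4 ≡ 1034^2 = 1069156 ≡ 575
1171^8 ≡ 575^2 = 330625 ≡ 641
1171^16 ≡ 641^2 = 410881 ≡ 979
1171^32 ≡ 979^2 = 958441 ≡ 714
1171^64 ≡ 714^2 = 509796 ≡ 641
1171^128 ≡ 641^2 = 410881 ≡ 979
1171^256 ≡ 979^2 = 958441 ≡ 714
1171^512 ≡ 714^2 = 509796 ≡ 641
1171^1024 ≡ 641^2 = 410881 ≡ 979
1172 = 1024 + 128 + 16 + 4, so 1171^1172 ≡ 979·979·979·575 ≡ 204 (mod 1289)
822·204 = 167688 ≡ 118 (mod 1289)
118 ≡ 118 (mod 1289), so the signature is genuine.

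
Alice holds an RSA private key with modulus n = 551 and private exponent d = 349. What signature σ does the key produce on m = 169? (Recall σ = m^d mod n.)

81

m^349 mod 551 = 81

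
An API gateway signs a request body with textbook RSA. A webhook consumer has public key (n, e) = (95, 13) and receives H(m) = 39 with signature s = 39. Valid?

s^2 ≡ 39^2 = 1521 ≡ 1
s^4 ≡ 1^2 = 1
s^8 ≡ 1^2 = 1
13 = 8 + 4 + 1, so s^13 ≡ 1·1·39 ≡ 39 (mod 95)
39 = H(m), so the signature checks out.

yes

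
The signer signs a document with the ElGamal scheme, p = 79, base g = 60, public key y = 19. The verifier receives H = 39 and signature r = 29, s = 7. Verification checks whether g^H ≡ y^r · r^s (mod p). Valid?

Left side g^H mod p:
Squares mod 79: 60^1≡60, 60^2≡45, 60^4≡50, 60^8≡51, 60^16≡73, 60^32≡36
39 = 32 + 4 + 2 + 1, so 60^39 ≡ 36·50·45·60 ≡ 78 (mod 79)
Right side y^r · r^s mod p:
Squares mod 79: 19^1≡19, 19^2≡45, 19^4≡50, 19^8≡51, 19^16≡73
29 = 16 + 8 + 4 + 1, so 19^29 ≡ 73·51·50·19 ≡ 20 (mod 79)
Squares mod 79: 29^1≡29, 29^2≡51, 29^4≡73
7 = 4 + 2 + 1, so 29^7 ≡ 73·51·29 ≡ 53 (mod 79)
20·53 = 1060 ≡ 33 (mod 79)
78 ≠ 33, so verification fails.

no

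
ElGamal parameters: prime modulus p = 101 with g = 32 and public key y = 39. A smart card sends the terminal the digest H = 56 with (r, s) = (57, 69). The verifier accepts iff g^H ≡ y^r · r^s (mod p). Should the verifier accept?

accept

Left side g^H mod p:
32^2 = 1024 ≡ 14
32^4 ≡ 14^2 = 196 ≡ 95
32^8 ≡ 95^2 = 9025 ≡ 36
32^16 ≡ 36^2 = 1296 ≡ 84
32^32 ≡ 84^2 = 7056 ≡ 87
56 = 32 + 16 + 8, so 32^56 ≡ 87·84·36 ≡ 84 (mod 101)
Right side y^r · r^s mod p:
39^2 = 1521 ≡ 6
39^4 ≡ 6^2 = 36
39^8 ≡ 36^2 = 1296 ≡ 84
39^16 ≡ 84^2 = 7056 ≡ 87
39^32 ≡ 87^2 = 7569 ≡ 95
57 = 32 + 16 + 8 + 1, so 39^57 ≡ 95·87·84·39 ≡ 60 (mod 101)
57^2 = 3249 ≡ 17
57^4 ≡ 17^2 = 289 ≡ 87
57^8 ≡ 87^2 = 7569 ≡ 95
57^16 ≡ 95^2 = 9025 ≡ 36
57^32 ≡ 36^2 = 1296 ≡ 84
57^64 ≡ 84^2 = 7056 ≡ 87
69 = 64 + 4 + 1, so 57^69 ≡ 87·87·57 ≡ 62 (mod 101)
60·62 = 3720 ≡ 84 (mod 101)
84 ≡ 84 (mod 101), so the signature is genuine.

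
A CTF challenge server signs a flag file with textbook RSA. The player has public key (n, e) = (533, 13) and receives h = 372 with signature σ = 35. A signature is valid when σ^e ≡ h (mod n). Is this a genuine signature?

σ^13 mod 533 = 386
The recovered value 386 does not match the digest 372.

forged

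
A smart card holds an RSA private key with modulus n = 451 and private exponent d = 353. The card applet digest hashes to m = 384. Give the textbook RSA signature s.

m^353 mod 451 = 76

76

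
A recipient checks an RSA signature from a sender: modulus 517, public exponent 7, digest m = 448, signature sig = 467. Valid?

no

Squares mod 517: sig^1≡467, sig^2≡432, sig^4≡504
7 = 4 + 2 + 1, so sig^7 ≡ 504·432·467 ≡ 69 (mod 517)
The recovered value 69 does not match the digest 448.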